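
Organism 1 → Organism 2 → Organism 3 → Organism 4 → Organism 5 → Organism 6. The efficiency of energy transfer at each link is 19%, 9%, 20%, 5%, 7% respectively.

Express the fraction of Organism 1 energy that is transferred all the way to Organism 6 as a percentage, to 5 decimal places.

Product of link efficiencies: 0.19 × 0.09 × 0.2 × 0.05 × 0.07 = 0.00001197
As a percentage: 0.00001197 × 100 = 0.00120%

0.00120%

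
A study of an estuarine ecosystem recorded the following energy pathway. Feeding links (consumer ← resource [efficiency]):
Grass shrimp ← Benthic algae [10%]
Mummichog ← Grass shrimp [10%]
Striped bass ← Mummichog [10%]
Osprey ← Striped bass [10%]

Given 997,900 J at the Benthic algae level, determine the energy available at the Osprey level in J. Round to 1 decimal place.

99.8 J

Grass shrimp: 997900 × 0.1 = 99790 J
Mummichog: 99790 × 0.1 = 9979 J
Striped bass: 9979 × 0.1 = 997.9 J
Osprey: 997.9 × 0.1 = 99.79 J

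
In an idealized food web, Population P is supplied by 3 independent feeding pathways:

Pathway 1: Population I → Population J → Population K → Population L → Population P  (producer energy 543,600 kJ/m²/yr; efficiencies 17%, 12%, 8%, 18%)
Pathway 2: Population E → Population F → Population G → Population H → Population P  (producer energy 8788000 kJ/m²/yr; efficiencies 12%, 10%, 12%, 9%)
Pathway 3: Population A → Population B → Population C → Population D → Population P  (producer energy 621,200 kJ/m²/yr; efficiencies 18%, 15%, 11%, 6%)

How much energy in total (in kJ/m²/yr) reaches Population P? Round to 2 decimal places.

Pathway 1: 543600 × 0.17 × 0.12 × 0.08 × 0.18 = 159.687936 kJ/m²/yr
Pathway 2: 8788000 × 0.12 × 0.1 × 0.12 × 0.09 = 1138.9248 kJ/m²/yr
Pathway 3: 621200 × 0.18 × 0.15 × 0.11 × 0.06 = 110.69784 kJ/m²/yr
Total at Population P: 159.687936 + 1138.9248 + 110.69784 = 1409.310576 kJ/m²/yr

1409.31 kJ/m²/yr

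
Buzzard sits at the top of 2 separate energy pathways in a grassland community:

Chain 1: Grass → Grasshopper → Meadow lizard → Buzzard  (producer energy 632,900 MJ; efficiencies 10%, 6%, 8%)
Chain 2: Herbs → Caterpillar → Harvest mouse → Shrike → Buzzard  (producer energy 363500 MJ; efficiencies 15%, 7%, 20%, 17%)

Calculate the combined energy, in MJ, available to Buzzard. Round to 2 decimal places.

Chain 1: 632900 × 0.1 × 0.06 × 0.08 = 303.792 MJ
Chain 2: 363500 × 0.15 × 0.07 × 0.2 × 0.17 = 129.7695 MJ
Total at Buzzard: 303.792 + 129.7695 = 433.5615 MJ

433.56 MJ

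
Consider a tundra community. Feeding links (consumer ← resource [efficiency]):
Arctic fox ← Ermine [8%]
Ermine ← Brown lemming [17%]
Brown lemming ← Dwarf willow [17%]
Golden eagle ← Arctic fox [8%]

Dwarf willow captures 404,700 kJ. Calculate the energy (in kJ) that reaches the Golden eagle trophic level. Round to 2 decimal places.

74.85 kJ

Brown lemming: 404700 × 0.17 = 68799 kJ
Ermine: 68799 × 0.17 = 11695.83 kJ
Arctic fox: 11695.83 × 0.08 = 935.6664 kJ
Golden eagle: 935.6664 × 0.08 = 74.853312 kJ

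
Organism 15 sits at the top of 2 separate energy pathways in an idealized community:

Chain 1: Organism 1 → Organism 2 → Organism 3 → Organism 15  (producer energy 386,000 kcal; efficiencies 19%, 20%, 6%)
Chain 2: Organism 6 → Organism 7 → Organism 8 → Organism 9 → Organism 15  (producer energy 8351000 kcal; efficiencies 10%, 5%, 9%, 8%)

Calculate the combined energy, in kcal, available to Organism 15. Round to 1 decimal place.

Chain 1: 386000 × 0.19 × 0.2 × 0.06 = 880.08 kcal
Chain 2: 8351000 × 0.1 × 0.05 × 0.09 × 0.08 = 300.636 kcal
Total at Organism 15: 880.08 + 300.636 = 1180.716 kcal

1180.7 kcal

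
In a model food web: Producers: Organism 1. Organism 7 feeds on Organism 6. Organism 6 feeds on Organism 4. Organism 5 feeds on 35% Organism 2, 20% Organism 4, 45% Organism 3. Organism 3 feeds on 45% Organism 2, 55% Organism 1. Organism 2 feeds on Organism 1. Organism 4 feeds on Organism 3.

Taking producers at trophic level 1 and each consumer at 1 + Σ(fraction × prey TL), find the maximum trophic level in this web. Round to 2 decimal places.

5.45

Organism 2: 1 + 1 = 2
Organism 3: 1 + (0.45×2 + 0.55×1) = 2.45
Organism 4: 1 + 2.45 = 3.45
Organism 5: 1 + (0.35×2 + 0.2×3.45 + 0.45×2.45) = 3.4925
Organism 6: 1 + 3.45 = 4.45
Organism 7: 1 + 4.45 = 5.45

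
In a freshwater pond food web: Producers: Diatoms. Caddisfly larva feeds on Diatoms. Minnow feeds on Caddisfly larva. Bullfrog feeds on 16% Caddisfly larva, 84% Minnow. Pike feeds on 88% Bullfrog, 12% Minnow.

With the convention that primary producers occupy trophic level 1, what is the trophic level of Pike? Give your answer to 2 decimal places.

Caddisfly larva: 1 + 1 = 2
Minnow: 1 + 2 = 3
Bullfrog: 1 + (0.16×2 + 0.84×3) = 3.84
Pike: 1 + (0.88×3.84 + 0.12×3) = 4.7392

4.74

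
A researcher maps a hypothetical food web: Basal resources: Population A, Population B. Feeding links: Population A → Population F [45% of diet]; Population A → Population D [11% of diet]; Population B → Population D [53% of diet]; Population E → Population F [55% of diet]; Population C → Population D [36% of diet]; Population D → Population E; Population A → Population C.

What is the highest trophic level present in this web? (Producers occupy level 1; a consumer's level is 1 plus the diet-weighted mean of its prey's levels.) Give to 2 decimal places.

Population C: 1 + 1 = 2
Population D: 1 + (0.36×2 + 0.53×1 + 0.11×1) = 2.36
Population E: 1 + 2.36 = 3.36
Population F: 1 + (0.55×3.36 + 0.45×1) = 3.298

3.36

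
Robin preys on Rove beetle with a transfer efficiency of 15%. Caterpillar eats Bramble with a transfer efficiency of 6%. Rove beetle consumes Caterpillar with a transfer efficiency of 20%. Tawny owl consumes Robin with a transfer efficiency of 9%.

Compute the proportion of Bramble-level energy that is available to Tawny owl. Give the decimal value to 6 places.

0.000162

Product of link efficiencies: 0.06 × 0.2 × 0.15 × 0.09 = 0.000162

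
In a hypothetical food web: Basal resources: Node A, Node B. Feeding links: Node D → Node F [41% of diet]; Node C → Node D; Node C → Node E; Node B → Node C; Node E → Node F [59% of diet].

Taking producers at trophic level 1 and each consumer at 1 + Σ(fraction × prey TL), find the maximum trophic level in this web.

Node C: 1 + 1 = 2
Node D: 1 + 2 = 3
Node E: 1 + 2 = 3
Node F: 1 + (0.59×3 + 0.41×3) = 4

4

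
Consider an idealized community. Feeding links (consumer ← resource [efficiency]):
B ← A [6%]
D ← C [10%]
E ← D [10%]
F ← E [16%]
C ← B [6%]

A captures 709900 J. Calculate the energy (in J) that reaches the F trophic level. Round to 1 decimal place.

B: 709900 × 0.06 = 42594 J
C: 42594 × 0.06 = 2555.64 J
D: 2555.64 × 0.1 = 255.564 J
E: 255.564 × 0.1 = 25.5564 J
F: 25.5564 × 0.16 = 4.089024 J

4.1 J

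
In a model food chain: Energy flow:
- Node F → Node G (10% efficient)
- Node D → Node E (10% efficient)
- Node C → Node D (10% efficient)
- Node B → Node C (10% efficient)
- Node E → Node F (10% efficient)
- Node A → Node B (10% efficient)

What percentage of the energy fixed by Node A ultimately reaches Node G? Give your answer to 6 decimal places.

0.000100%

Product of link efficiencies: 0.1 × 0.1 × 0.1 × 0.1 × 0.1 × 0.1 = 0.000001
As a percentage: 0.000001 × 100 = 0.000100%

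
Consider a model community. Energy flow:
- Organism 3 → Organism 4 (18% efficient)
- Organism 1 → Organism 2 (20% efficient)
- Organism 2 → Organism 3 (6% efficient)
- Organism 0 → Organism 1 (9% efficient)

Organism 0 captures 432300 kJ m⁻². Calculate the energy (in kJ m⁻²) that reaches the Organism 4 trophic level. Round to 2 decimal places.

Organism 1: 432300 × 0.09 = 38907 kJ m⁻²
Organism 2: 38907 × 0.2 = 7781.4 kJ m⁻²
Organism 3: 7781.4 × 0.06 = 466.884 kJ m⁻²
Organism 4: 466.884 × 0.18 = 84.03912 kJ m⁻²

84.04 kJ m⁻²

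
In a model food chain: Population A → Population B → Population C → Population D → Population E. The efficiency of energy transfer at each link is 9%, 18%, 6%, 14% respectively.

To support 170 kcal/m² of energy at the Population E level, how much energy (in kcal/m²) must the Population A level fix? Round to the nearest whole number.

Cumulative transfer efficiency: 0.09 × 0.18 × 0.06 × 0.14 = 0.00013608
Population A energy = 170 / 0.00013608 = 1249265 kcal/m²

1249265 kcal/m²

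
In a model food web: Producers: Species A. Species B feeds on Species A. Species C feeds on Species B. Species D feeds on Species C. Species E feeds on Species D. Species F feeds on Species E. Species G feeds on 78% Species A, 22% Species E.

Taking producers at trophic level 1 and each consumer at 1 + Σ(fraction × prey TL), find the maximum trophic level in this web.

Species B: 1 + 1 = 2
Species C: 1 + 2 = 3
Species D: 1 + 3 = 4
Species E: 1 + 4 = 5
Species F: 1 + 5 = 6
Species G: 1 + (0.78×1 + 0.22×5) = 2.88

6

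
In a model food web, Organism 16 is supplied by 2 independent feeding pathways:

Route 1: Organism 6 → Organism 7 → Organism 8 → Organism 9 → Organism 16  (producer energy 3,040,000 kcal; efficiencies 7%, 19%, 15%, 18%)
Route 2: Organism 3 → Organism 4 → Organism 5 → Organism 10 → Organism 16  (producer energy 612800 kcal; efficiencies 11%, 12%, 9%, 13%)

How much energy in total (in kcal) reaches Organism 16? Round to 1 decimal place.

Route 1: 3040000 × 0.07 × 0.19 × 0.15 × 0.18 = 1091.664 kcal
Route 2: 612800 × 0.11 × 0.12 × 0.09 × 0.13 = 94.640832 kcal
Total at Organism 16: 1091.664 + 94.640832 = 1186.304832 kcal

1186.3 kcal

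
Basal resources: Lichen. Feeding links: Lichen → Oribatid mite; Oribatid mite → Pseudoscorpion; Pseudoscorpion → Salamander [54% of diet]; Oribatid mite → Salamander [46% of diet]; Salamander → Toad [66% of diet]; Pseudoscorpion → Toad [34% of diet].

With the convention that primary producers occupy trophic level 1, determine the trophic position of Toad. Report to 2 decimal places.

Oribatid mite: 1 + 1 = 2
Pseudoscorpion: 1 + 2 = 3
Salamander: 1 + (0.54×3 + 0.46×2) = 3.54
Toad: 1 + (0.66×3.54 + 0.34×3) = 4.3564

4.36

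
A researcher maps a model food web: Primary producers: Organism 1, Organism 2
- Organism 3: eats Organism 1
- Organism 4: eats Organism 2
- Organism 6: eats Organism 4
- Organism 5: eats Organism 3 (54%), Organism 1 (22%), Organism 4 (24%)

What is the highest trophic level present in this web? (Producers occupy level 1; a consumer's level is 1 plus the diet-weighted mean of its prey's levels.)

3

Organism 3: 1 + 1 = 2
Organism 4: 1 + 1 = 2
Organism 5: 1 + (0.54×2 + 0.22×1 + 0.24×2) = 2.78
Organism 6: 1 + 2 = 3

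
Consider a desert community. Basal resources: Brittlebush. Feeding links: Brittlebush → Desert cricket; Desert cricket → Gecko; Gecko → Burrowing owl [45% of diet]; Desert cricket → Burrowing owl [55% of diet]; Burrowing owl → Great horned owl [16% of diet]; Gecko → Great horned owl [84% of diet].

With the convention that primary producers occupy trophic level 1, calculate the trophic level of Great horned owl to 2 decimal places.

Desert cricket: 1 + 1 = 2
Gecko: 1 + 2 = 3
Burrowing owl: 1 + (0.45×3 + 0.55×2) = 3.45
Great horned owl: 1 + (0.16×3.45 + 0.84×3) = 4.072

4.07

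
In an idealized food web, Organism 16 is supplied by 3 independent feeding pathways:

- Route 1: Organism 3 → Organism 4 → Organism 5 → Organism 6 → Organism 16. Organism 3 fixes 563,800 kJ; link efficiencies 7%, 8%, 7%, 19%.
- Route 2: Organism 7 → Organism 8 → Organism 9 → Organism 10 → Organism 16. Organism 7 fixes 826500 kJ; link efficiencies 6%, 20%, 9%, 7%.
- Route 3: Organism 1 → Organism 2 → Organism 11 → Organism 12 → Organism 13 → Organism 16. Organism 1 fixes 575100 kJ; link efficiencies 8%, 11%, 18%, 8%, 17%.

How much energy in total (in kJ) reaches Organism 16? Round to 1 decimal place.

116.9 kJ

Route 1: 563800 × 0.07 × 0.08 × 0.07 × 0.19 = 41.991824 kJ
Route 2: 826500 × 0.06 × 0.2 × 0.09 × 0.07 = 62.4834 kJ
Route 3: 575100 × 0.08 × 0.11 × 0.18 × 0.08 × 0.17 = 12.38903424 kJ
Total at Organism 16: 41.991824 + 62.4834 + 12.38903424 = 116.86425824 kJ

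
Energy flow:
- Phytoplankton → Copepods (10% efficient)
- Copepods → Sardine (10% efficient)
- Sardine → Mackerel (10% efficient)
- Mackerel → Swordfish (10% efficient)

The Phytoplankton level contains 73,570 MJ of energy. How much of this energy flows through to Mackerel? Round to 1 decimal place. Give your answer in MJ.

73.6 MJ

Copepods: 73570 × 0.1 = 7357 MJ
Sardine: 7357 × 0.1 = 735.7 MJ
Mackerel: 735.7 × 0.1 = 73.57 MJ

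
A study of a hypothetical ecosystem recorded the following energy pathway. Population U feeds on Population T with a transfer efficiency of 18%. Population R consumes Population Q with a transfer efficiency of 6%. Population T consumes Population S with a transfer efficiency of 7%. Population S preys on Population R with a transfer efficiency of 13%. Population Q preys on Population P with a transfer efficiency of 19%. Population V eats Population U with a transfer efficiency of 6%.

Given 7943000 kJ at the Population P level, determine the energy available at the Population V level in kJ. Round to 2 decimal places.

Population Q: 7943000 × 0.19 = 1509170 kJ
Population R: 1509170 × 0.06 = 90550.2 kJ
Population S: 90550.2 × 0.13 = 11771.526 kJ
Population T: 11771.526 × 0.07 = 824.00682 kJ
Population U: 824.00682 × 0.18 = 148.3212276 kJ
Population V: 148.3212276 × 0.06 = 8.899273656 kJ

8.90 kJ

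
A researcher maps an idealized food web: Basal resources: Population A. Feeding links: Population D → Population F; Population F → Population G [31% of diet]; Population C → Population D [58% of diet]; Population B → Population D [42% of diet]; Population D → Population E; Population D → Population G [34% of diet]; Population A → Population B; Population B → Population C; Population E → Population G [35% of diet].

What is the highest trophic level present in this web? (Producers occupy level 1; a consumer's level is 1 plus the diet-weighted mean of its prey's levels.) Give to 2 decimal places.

5.24

Population B: 1 + 1 = 2
Population C: 1 + 2 = 3
Population D: 1 + (0.42×2 + 0.58×3) = 3.58
Population E: 1 + 3.58 = 4.58
Population F: 1 + 3.58 = 4.58
Population G: 1 + (0.31×4.58 + 0.34×3.58 + 0.35×4.58) = 5.24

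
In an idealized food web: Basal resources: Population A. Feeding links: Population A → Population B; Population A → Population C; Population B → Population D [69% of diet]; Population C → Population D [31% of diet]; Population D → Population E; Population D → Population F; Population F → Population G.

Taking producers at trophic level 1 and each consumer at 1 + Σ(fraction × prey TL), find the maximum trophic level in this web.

5

Population B: 1 + 1 = 2
Population C: 1 + 1 = 2
Population D: 1 + (0.69×2 + 0.31×2) = 3
Population E: 1 + 3 = 4
Population F: 1 + 3 = 4
Population G: 1 + 4 = 5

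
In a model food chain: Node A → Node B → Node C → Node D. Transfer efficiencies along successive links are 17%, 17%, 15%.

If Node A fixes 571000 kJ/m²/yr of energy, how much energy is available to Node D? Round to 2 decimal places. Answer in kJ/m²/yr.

Node B: 571000 × 0.17 = 97070 kJ/m²/yr
Node C: 97070 × 0.17 = 16501.9 kJ/m²/yr
Node D: 16501.9 × 0.15 = 2475.285 kJ/m²/yr

2475.29 kJ/m²/yr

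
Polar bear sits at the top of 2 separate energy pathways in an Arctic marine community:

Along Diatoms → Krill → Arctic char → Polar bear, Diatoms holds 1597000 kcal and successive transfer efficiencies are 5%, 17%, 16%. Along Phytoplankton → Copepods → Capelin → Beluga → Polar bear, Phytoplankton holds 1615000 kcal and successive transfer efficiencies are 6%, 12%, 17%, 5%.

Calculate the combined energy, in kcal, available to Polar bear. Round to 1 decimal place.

2270.8 kcal

Via Diatoms: 1597000 × 0.05 × 0.17 × 0.16 = 2171.92 kcal
Via Phytoplankton: 1615000 × 0.06 × 0.12 × 0.17 × 0.05 = 98.838 kcal
Total at Polar bear: 2171.92 + 98.838 = 2270.758 kcal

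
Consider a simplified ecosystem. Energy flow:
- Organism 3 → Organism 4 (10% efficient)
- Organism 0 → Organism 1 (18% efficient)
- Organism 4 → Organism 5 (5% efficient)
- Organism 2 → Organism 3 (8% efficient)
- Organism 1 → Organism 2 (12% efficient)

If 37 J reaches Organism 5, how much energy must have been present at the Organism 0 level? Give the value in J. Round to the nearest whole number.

4282407 J

Cumulative transfer efficiency: 0.18 × 0.12 × 0.08 × 0.1 × 0.05 = 0.00000864
Organism 0 energy = 37 / 0.00000864 = 4282407 J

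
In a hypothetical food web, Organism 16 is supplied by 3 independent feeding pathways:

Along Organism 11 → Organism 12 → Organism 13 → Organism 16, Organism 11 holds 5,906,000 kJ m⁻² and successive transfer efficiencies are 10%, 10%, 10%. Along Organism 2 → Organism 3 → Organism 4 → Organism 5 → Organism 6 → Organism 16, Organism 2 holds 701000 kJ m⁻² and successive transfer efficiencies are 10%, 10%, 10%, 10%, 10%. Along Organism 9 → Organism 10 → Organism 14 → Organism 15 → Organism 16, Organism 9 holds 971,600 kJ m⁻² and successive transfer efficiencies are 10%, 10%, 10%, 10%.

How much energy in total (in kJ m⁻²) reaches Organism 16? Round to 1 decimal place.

Via Organism 11: 5906000 × 0.1 × 0.1 × 0.1 = 5906 kJ m⁻²
Via Organism 2: 701000 × 0.1 × 0.1 × 0.1 × 0.1 × 0.1 = 7.01 kJ m⁻²
Via Organism 9: 971600 × 0.1 × 0.1 × 0.1 × 0.1 = 97.16 kJ m⁻²
Total at Organism 16: 5906 + 7.01 + 97.16 = 6010.17 kJ m⁻²

6010.2 kJ m⁻²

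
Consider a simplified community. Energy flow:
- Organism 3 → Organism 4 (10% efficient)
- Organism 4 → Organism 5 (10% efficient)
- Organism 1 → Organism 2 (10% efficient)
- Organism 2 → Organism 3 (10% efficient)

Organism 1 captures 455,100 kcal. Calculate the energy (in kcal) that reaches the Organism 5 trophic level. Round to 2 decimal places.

Organism 2: 455100 × 0.1 = 45510 kcal
Organism 3: 45510 × 0.1 = 4551 kcal
Organism 4: 4551 × 0.1 = 455.1 kcal
Organism 5: 455.1 × 0.1 = 45.51 kcal

45.51 kcal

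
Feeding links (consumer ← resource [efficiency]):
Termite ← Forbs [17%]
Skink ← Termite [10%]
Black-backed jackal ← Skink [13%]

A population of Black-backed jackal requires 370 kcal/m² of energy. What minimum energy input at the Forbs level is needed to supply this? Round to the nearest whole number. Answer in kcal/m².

167421 kcal/m²

Cumulative transfer efficiency: 0.17 × 0.1 × 0.13 = 0.00221
Forbs energy = 370 / 0.00221 = 167421 kcal/m²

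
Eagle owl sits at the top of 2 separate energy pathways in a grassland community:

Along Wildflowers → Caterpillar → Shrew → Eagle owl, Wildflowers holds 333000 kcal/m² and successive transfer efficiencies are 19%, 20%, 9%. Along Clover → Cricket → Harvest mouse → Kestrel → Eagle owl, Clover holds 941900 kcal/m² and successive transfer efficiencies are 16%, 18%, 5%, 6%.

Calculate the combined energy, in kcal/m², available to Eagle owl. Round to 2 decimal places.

Via Wildflowers: 333000 × 0.19 × 0.2 × 0.09 = 1138.86 kcal/m²
Via Clover: 941900 × 0.16 × 0.18 × 0.05 × 0.06 = 81.38016 kcal/m²
Total at Eagle owl: 1138.86 + 81.38016 = 1220.24016 kcal/m²

1220.24 kcal/m²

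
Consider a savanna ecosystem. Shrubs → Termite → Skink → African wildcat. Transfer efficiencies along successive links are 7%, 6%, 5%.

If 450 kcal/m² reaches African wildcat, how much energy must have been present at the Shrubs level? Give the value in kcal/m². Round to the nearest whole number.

2142857 kcal/m²

Cumulative transfer efficiency: 0.07 × 0.06 × 0.05 = 0.00021
Shrubs energy = 450 / 0.00021 = 2142857 kcal/m²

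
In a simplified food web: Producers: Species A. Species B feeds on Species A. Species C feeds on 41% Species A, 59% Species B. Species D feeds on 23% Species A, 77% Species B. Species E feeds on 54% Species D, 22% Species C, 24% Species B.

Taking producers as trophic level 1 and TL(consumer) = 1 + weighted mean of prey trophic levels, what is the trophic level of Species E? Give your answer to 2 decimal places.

3.55

Species B: 1 + 1 = 2
Species C: 1 + (0.41×1 + 0.59×2) = 2.59
Species D: 1 + (0.23×1 + 0.77×2) = 2.77
Species E: 1 + (0.54×2.77 + 0.22×2.59 + 0.24×2) = 3.5456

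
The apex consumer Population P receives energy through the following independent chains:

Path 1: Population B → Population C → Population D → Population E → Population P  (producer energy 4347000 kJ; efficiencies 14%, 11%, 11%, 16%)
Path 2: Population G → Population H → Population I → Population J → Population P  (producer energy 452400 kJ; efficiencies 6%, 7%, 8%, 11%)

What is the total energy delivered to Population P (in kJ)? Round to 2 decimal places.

1194.93 kJ

Path 1: 4347000 × 0.14 × 0.11 × 0.11 × 0.16 = 1178.21088 kJ
Path 2: 452400 × 0.06 × 0.07 × 0.08 × 0.11 = 16.720704 kJ
Total at Population P: 1178.21088 + 16.720704 = 1194.931584 kJ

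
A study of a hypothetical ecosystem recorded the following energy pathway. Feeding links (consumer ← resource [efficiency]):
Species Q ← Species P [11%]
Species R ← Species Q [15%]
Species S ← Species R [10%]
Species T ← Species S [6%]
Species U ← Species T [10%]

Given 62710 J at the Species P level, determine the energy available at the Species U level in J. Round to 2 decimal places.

0.62 J

Species Q: 62710 × 0.11 = 6898.1 J
Species R: 6898.1 × 0.15 = 1034.715 J
Species S: 1034.715 × 0.1 = 103.4715 J
Species T: 103.4715 × 0.06 = 6.20829 J
Species U: 6.20829 × 0.1 = 0.620829 J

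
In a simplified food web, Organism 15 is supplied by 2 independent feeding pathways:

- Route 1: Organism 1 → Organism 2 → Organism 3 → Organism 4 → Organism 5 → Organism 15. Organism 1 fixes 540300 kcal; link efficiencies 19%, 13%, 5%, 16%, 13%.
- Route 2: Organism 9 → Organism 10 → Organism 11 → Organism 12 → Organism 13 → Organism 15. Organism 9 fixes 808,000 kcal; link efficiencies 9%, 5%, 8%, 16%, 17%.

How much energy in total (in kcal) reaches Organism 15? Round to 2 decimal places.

21.79 kcal

Route 1: 540300 × 0.19 × 0.13 × 0.05 × 0.16 × 0.13 = 13.8792264 kcal
Route 2: 808000 × 0.09 × 0.05 × 0.08 × 0.16 × 0.17 = 7.911936 kcal
Total at Organism 15: 13.8792264 + 7.911936 = 21.7911624 kcal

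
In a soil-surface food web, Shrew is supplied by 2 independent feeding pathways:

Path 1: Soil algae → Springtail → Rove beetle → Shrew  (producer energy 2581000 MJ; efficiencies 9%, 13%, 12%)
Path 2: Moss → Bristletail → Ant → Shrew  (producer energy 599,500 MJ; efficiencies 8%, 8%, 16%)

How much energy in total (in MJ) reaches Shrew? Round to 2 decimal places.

Path 1: 2581000 × 0.09 × 0.13 × 0.12 = 3623.724 MJ
Path 2: 599500 × 0.08 × 0.08 × 0.16 = 613.888 MJ
Total at Shrew: 3623.724 + 613.888 = 4237.612 MJ

4237.61 MJ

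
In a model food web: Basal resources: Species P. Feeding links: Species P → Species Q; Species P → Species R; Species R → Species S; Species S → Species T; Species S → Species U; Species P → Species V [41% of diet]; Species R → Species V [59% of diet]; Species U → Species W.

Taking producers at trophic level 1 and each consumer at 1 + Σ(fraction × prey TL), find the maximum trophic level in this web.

Species Q: 1 + 1 = 2
Species R: 1 + 1 = 2
Species S: 1 + 2 = 3
Species T: 1 + 3 = 4
Species U: 1 + 3 = 4
Species V: 1 + (0.41×1 + 0.59×2) = 2.59
Species W: 1 + 4 = 5

5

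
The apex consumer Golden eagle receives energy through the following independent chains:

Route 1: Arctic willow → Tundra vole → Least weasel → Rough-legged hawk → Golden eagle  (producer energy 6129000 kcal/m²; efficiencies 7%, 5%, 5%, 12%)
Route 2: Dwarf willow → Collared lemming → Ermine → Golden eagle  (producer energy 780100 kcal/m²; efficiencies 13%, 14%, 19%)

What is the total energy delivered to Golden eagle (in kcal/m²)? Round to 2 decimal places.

Route 1: 6129000 × 0.07 × 0.05 × 0.05 × 0.12 = 128.709 kcal/m²
Route 2: 780100 × 0.13 × 0.14 × 0.19 = 2697.5858 kcal/m²
Total at Golden eagle: 128.709 + 2697.5858 = 2826.2948 kcal/m²

2826.29 kcal/m²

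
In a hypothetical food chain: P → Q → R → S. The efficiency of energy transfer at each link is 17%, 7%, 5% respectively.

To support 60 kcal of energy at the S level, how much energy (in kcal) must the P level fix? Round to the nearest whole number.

100840 kcal

Cumulative transfer efficiency: 0.17 × 0.07 × 0.05 = 0.000595
P energy = 60 / 0.000595 = 100840 kcal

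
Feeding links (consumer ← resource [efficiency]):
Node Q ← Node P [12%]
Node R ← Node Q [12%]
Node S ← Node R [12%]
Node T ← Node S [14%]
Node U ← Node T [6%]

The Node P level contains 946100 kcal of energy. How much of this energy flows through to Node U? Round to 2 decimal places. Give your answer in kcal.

Node Q: 946100 × 0.12 = 113532 kcal
Node R: 113532 × 0.12 = 13623.84 kcal
Node S: 13623.84 × 0.12 = 1634.8608 kcal
Node T: 1634.8608 × 0.14 = 228.880512 kcal
Node U: 228.880512 × 0.06 = 13.73283072 kcal

13.73 kcal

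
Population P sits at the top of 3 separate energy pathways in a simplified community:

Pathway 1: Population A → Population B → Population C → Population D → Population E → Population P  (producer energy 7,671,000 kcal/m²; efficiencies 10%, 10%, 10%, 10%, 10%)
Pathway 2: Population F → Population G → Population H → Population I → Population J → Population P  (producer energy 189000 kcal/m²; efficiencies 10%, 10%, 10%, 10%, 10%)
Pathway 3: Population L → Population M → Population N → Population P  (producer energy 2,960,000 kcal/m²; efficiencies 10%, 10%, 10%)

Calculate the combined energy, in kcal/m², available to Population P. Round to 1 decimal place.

Pathway 1: 7671000 × 0.1 × 0.1 × 0.1 × 0.1 × 0.1 = 76.71 kcal/m²
Pathway 2: 189000 × 0.1 × 0.1 × 0.1 × 0.1 × 0.1 = 1.89 kcal/m²
Pathway 3: 2960000 × 0.1 × 0.1 × 0.1 = 2960 kcal/m²
Total at Population P: 76.71 + 1.89 + 2960 = 3038.6 kcal/m²

3038.6 kcal/m²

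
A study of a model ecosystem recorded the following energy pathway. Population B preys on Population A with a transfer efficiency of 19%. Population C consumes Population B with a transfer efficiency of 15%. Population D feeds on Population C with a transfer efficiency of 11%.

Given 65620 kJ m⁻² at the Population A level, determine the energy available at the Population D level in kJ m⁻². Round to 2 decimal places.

205.72 kJ m⁻²

Population B: 65620 × 0.19 = 12467.8 kJ m⁻²
Population C: 12467.8 × 0.15 = 1870.17 kJ m⁻²
Population D: 1870.17 × 0.11 = 205.7187 kJ m⁻²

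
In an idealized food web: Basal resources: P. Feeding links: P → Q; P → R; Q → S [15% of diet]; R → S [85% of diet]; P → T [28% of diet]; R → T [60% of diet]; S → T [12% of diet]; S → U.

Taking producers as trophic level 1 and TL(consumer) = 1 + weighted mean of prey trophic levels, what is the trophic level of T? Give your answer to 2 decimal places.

Q: 1 + 1 = 2
R: 1 + 1 = 2
S: 1 + (0.15×2 + 0.85×2) = 3
T: 1 + (0.28×1 + 0.6×2 + 0.12×3) = 2.84
U: 1 + 3 = 4

2.84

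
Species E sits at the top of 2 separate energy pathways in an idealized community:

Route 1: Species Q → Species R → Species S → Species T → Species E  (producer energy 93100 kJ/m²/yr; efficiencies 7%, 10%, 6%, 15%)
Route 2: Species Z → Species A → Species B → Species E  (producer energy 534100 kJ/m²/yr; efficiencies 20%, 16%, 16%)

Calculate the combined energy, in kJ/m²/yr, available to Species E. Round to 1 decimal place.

Route 1: 93100 × 0.07 × 0.1 × 0.06 × 0.15 = 5.8653 kJ/m²/yr
Route 2: 534100 × 0.2 × 0.16 × 0.16 = 2734.592 kJ/m²/yr
Total at Species E: 5.8653 + 2734.592 = 2740.4573 kJ/m²/yr

2740.5 kJ/m²/yr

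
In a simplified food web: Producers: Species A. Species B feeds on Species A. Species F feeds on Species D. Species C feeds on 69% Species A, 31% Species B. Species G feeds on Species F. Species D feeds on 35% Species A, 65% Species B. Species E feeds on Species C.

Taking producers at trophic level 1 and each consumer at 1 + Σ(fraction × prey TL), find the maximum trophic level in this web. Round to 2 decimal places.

Species B: 1 + 1 = 2
Species C: 1 + (0.69×1 + 0.31×2) = 2.31
Species D: 1 + (0.35×1 + 0.65×2) = 2.65
Species E: 1 + 2.31 = 3.31
Species F: 1 + 2.65 = 3.65
Species G: 1 + 3.65 = 4.65

4.65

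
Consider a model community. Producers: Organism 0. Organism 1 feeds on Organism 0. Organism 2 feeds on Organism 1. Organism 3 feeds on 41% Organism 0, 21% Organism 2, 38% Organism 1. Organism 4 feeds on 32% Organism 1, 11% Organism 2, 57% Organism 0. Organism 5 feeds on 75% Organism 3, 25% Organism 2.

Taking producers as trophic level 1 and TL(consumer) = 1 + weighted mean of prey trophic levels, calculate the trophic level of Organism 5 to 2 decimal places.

Organism 1: 1 + 1 = 2
Organism 2: 1 + 2 = 3
Organism 3: 1 + (0.41×1 + 0.21×3 + 0.38×2) = 2.8
Organism 4: 1 + (0.32×2 + 0.11×3 + 0.57×1) = 2.54
Organism 5: 1 + (0.75×2.8 + 0.25×3) = 3.85

3.85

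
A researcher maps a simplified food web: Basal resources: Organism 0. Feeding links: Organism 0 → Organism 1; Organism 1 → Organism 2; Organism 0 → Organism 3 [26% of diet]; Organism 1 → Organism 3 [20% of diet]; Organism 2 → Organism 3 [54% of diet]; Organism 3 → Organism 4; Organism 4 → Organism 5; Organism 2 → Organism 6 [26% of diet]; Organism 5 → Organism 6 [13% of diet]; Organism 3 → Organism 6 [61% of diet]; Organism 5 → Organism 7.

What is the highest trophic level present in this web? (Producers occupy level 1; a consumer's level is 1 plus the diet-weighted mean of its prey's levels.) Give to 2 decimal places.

Organism 1: 1 + 1 = 2
Organism 2: 1 + 2 = 3
Organism 3: 1 + (0.26×1 + 0.2×2 + 0.54×3) = 3.28
Organism 4: 1 + 3.28 = 4.28
Organism 5: 1 + 4.28 = 5.28
Organism 6: 1 + (0.26×3 + 0.13×5.28 + 0.61×3.28) = 4.4672
Organism 7: 1 + 5.28 = 6.28

6.28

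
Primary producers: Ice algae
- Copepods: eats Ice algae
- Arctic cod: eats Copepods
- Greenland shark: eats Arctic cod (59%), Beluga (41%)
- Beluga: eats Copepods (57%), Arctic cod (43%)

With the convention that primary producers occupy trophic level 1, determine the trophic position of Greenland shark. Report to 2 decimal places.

Copepods: 1 + 1 = 2
Arctic cod: 1 + 2 = 3
Beluga: 1 + (0.57×2 + 0.43×3) = 3.43
Greenland shark: 1 + (0.59×3 + 0.41×3.43) = 4.1763

4.18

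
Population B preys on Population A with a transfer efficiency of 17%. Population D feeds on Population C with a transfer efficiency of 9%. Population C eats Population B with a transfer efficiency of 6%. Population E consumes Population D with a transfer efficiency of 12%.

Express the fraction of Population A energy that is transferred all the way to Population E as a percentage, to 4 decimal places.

Product of link efficiencies: 0.17 × 0.06 × 0.09 × 0.12 = 0.00011016
As a percentage: 0.00011016 × 100 = 0.0110%

0.0110%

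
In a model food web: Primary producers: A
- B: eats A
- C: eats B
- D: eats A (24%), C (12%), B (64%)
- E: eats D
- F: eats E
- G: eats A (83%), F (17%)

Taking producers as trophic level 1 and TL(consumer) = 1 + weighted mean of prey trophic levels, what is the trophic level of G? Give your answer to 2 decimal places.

B: 1 + 1 = 2
C: 1 + 2 = 3
D: 1 + (0.24×1 + 0.12×3 + 0.64×2) = 2.88
E: 1 + 2.88 = 3.88
F: 1 + 3.88 = 4.88
G: 1 + (0.83×1 + 0.17×4.88) = 2.6596

2.66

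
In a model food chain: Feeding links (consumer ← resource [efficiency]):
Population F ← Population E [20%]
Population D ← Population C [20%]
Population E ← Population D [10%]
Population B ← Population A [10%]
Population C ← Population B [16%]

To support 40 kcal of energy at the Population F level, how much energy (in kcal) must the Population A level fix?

Cumulative transfer efficiency: 0.1 × 0.16 × 0.2 × 0.1 × 0.2 = 0.000064
Population A energy = 40 / 0.000064 = 625000 kcal

625000 kcal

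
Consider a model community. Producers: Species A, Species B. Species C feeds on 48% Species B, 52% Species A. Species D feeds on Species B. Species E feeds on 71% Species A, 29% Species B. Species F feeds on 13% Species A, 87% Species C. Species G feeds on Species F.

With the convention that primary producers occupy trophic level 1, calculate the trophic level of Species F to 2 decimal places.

Species C: 1 + (0.48×1 + 0.52×1) = 2
Species D: 1 + 1 = 2
Species E: 1 + (0.71×1 + 0.29×1) = 2
Species F: 1 + (0.13×1 + 0.87×2) = 2.87
Species G: 1 + 2.87 = 3.87

2.87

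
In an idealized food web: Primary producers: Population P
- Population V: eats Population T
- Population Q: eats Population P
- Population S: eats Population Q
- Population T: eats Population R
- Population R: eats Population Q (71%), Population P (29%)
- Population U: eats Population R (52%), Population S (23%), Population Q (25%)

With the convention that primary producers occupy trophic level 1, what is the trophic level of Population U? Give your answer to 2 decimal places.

Population Q: 1 + 1 = 2
Population R: 1 + (0.71×2 + 0.29×1) = 2.71
Population S: 1 + 2 = 3
Population T: 1 + 2.71 = 3.71
Population U: 1 + (0.52×2.71 + 0.23×3 + 0.25×2) = 3.5992
Population V: 1 + 3.71 = 4.71

3.60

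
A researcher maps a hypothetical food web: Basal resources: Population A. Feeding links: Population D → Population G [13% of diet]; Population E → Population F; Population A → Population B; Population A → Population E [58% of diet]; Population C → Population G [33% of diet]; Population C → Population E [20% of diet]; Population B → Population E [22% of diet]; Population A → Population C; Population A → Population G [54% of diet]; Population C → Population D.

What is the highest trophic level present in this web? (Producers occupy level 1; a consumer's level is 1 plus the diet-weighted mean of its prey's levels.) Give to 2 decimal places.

3.42

Population B: 1 + 1 = 2
Population C: 1 + 1 = 2
Population D: 1 + 2 = 3
Population E: 1 + (0.22×2 + 0.2×2 + 0.58×1) = 2.42
Population F: 1 + 2.42 = 3.42
Population G: 1 + (0.13×3 + 0.54×1 + 0.33×2) = 2.59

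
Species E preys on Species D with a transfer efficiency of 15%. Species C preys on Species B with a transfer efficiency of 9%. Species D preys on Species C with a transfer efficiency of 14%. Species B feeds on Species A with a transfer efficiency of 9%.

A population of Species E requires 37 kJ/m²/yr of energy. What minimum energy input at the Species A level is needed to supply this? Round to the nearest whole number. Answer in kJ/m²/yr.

Cumulative transfer efficiency: 0.09 × 0.09 × 0.14 × 0.15 = 0.0001701
Species A energy = 37 / 0.0001701 = 217519 kJ/m²/yr

217519 kJ/m²/yr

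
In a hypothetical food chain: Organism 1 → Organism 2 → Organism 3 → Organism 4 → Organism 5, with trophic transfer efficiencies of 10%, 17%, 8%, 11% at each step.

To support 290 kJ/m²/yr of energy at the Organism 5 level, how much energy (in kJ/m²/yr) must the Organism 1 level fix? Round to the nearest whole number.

Cumulative transfer efficiency: 0.1 × 0.17 × 0.08 × 0.11 = 0.0001496
Organism 1 energy = 290 / 0.0001496 = 1938503 kJ/m²/yr

1938503 kJ/m²/yr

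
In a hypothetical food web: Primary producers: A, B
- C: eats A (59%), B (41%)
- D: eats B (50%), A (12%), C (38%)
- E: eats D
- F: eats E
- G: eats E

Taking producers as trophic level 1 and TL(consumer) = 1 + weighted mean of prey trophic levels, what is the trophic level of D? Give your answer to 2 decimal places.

2.38

C: 1 + (0.59×1 + 0.41×1) = 2
D: 1 + (0.5×1 + 0.12×1 + 0.38×2) = 2.38
E: 1 + 2.38 = 3.38
F: 1 + 3.38 = 4.38
G: 1 + 3.38 = 4.38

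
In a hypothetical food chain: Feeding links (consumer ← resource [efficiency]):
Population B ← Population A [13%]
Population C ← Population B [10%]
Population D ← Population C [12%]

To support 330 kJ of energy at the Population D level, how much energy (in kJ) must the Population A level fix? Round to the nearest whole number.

Cumulative transfer efficiency: 0.13 × 0.1 × 0.12 = 0.00156
Population A energy = 330 / 0.00156 = 211538 kJ

211538 kJ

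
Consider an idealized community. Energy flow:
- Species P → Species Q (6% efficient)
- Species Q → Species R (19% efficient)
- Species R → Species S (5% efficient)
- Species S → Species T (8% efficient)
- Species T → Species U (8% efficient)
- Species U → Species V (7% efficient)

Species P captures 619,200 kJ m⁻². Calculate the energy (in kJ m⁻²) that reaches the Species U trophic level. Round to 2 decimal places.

Species Q: 619200 × 0.06 = 37152 kJ m⁻²
Species R: 37152 × 0.19 = 7058.88 kJ m⁻²
Species S: 7058.88 × 0.05 = 352.944 kJ m⁻²
Species T: 352.944 × 0.08 = 28.23552 kJ m⁻²
Species U: 28.23552 × 0.08 = 2.2588416 kJ m⁻²

2.26 kJ m⁻²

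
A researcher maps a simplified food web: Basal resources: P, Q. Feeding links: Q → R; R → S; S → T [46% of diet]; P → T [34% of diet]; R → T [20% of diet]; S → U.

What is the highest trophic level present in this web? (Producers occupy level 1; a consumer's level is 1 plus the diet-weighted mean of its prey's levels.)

4

R: 1 + 1 = 2
S: 1 + 2 = 3
T: 1 + (0.46×3 + 0.34×1 + 0.2×2) = 3.12
U: 1 + 3 = 4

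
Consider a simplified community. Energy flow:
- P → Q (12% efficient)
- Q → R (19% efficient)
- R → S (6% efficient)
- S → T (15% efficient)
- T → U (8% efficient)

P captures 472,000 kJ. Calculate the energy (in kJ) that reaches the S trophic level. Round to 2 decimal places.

Q: 472000 × 0.12 = 56640 kJ
R: 56640 × 0.19 = 10761.6 kJ
S: 10761.6 × 0.06 = 645.696 kJ

645.70 kJ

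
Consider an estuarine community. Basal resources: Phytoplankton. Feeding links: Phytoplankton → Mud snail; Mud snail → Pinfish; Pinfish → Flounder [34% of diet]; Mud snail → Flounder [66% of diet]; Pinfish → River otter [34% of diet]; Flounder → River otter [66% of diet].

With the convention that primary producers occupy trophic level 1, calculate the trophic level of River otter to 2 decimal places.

Mud snail: 1 + 1 = 2
Pinfish: 1 + 2 = 3
Flounder: 1 + (0.34×3 + 0.66×2) = 3.34
River otter: 1 + (0.34×3 + 0.66×3.34) = 4.2244

4.22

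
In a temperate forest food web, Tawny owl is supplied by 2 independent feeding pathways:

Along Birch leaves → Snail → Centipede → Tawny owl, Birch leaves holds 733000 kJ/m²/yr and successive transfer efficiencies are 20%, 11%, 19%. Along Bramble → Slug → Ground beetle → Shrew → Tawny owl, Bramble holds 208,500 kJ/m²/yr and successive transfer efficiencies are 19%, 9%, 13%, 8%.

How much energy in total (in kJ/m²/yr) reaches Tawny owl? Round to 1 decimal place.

Via Birch leaves: 733000 × 0.2 × 0.11 × 0.19 = 3063.94 kJ/m²/yr
Via Bramble: 208500 × 0.19 × 0.09 × 0.13 × 0.08 = 37.07964 kJ/m²/yr
Total at Tawny owl: 3063.94 + 37.07964 = 3101.01964 kJ/m²/yr

3101.0 kJ/m²/yr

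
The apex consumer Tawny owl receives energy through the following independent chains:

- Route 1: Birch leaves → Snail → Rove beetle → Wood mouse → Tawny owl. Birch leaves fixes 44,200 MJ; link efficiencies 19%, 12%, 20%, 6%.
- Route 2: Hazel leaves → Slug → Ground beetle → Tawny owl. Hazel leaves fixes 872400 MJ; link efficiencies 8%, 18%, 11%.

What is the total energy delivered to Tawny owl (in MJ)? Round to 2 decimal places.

1393.97 MJ

Route 1: 44200 × 0.19 × 0.12 × 0.2 × 0.06 = 12.09312 MJ
Route 2: 872400 × 0.08 × 0.18 × 0.11 = 1381.8816 MJ
Total at Tawny owl: 12.09312 + 1381.8816 = 1393.97472 MJ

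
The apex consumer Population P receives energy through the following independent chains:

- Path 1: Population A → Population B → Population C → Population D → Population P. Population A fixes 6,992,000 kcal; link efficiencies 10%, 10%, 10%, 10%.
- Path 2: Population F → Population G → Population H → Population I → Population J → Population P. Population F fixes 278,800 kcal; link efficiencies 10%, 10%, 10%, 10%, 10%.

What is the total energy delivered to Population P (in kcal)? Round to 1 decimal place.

Path 1: 6992000 × 0.1 × 0.1 × 0.1 × 0.1 = 699.2 kcal
Path 2: 278800 × 0.1 × 0.1 × 0.1 × 0.1 × 0.1 = 2.788 kcal
Total at Population P: 699.2 + 2.788 = 701.988 kcal

702.0 kcal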